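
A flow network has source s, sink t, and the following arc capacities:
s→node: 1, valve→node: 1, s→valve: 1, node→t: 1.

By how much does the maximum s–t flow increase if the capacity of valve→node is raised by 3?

0

Original max flow = 1.
Edge valve→node does not cross the min cut (source side {node, s, valve}), so extra capacity there cannot help.
New max flow = 1. Increase = 0.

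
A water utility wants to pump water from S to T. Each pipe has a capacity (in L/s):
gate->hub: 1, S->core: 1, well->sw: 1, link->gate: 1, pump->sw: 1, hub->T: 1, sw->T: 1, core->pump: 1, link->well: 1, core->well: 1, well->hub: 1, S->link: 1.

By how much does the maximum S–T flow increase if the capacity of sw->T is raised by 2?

Original max flow = 2.
Edge sw->T does not cross the min cut (source side {S}), so extra capacity there cannot help.
New max flow = 2. Increase = 0.

0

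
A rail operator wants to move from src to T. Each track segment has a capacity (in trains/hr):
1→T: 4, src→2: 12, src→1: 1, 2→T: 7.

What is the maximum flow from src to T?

8

Augment src→2→T: bottleneck 7. Total 7.
Augment src→1→T: bottleneck 1. Total 8.
No augmenting path remains in the residual graph.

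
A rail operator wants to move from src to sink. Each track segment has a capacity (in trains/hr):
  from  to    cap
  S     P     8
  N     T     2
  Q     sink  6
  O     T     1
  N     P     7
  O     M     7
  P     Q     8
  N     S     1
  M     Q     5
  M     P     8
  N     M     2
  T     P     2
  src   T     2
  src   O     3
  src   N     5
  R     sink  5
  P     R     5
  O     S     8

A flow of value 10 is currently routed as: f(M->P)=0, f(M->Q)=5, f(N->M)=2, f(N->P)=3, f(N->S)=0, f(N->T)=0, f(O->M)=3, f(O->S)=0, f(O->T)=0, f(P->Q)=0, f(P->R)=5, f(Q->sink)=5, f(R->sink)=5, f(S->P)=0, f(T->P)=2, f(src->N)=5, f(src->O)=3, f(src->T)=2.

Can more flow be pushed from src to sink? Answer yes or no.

No

Residual reachable from src: {src}; sink is not reachable.
Saturated cut: src->N, src->O, src->T with total capacity 10 = current flow value. Flow is maximum.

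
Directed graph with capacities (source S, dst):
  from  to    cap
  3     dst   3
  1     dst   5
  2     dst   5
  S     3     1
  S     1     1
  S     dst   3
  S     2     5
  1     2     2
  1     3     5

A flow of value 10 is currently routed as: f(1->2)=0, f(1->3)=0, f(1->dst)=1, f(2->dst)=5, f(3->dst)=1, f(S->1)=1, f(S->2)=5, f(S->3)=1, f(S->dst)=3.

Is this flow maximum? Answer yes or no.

Yes

Residual reachable from S: {S}; dst is not reachable.
Saturated cut: S->1, S->2, S->3, S->dst with total capacity 10 = current flow value. Flow is maximum.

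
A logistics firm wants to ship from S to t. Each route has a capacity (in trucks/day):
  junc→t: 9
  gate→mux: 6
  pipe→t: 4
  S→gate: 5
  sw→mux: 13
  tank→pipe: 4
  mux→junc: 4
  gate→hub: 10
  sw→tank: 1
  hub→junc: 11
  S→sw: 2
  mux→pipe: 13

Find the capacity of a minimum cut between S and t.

Max flow = 7 (via 4 augmenting paths).
In the residual at optimum, the set reachable from S is {S}.
Cut edges: S→sw (cap 2), S→gate (cap 5). Sum = 7.

7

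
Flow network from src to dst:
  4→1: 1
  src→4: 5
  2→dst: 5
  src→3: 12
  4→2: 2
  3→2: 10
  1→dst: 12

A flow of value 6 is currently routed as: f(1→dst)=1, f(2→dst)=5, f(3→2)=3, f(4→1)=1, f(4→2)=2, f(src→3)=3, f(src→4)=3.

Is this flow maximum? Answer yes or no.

Residual reachable from src: {2, 3, 4, src}; dst is not reachable.
Saturated cut: 4→1, 2→dst with total capacity 6 = current flow value. Flow is maximum.

Yes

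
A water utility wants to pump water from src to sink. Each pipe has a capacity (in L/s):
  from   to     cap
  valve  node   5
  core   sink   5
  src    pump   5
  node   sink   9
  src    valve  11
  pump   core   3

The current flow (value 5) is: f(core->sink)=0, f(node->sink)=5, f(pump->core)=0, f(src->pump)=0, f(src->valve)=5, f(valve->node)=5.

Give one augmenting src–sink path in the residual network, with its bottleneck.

src->pump->core->sink, bottleneck 3

Residual along src->pump->core->sink: src->pump: 5, pump->core: 3, core->sink: 5.
Bottleneck = min = 3.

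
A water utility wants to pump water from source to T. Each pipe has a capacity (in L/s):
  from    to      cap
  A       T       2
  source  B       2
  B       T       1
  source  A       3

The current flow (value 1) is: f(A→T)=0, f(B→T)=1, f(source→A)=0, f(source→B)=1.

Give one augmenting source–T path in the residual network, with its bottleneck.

Residual along source→A→T: source→A: 3, A→T: 2.
Bottleneck = min = 2.

source→A→T, bottleneck 2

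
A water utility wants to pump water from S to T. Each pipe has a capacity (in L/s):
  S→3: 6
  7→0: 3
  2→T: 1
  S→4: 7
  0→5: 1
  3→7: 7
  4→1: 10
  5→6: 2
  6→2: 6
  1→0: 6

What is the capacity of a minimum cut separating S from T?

1

Max flow = 1 (via 1 augmenting path).
In the residual at optimum, the set reachable from S is {0, 1, 3, 4, 7, S}.
Cut edges: 0→5 (cap 1). Sum = 1.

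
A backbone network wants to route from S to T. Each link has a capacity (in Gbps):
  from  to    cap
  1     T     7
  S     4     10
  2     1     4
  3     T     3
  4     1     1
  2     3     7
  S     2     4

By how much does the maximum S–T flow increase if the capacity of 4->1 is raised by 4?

4

Original max flow = 5.
After raising cap(4->1), augmenting paths through that edge carry 4 more units.
New max flow = 9. Increase = 4.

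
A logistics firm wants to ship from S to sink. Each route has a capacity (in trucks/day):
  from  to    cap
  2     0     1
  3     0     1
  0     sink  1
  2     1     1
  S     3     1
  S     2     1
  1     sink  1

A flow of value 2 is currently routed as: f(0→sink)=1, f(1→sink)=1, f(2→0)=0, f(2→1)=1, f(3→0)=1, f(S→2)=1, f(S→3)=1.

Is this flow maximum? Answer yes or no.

Yes

Residual reachable from S: {S}; sink is not reachable.
Saturated cut: S→2, S→3 with total capacity 2 = current flow value. Flow is maximum.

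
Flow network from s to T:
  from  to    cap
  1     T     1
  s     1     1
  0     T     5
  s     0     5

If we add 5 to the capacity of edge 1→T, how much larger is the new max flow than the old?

0

Original max flow = 6.
Edge 1→T does not cross the min cut (source side {s}), so extra capacity there cannot help.
New max flow = 6. Increase = 0.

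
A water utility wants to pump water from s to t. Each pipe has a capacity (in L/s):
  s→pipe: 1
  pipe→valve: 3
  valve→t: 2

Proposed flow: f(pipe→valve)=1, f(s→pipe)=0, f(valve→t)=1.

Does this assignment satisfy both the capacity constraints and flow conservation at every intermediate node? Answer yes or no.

Conservation fails at pipe: inflow 0 ≠ outflow 1.

No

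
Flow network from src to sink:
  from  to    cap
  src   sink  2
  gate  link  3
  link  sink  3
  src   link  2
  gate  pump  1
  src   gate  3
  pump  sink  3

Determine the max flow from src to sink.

Augment src->sink: bottleneck 2. Total 2.
Augment src->link->sink: bottleneck 2. Total 4.
Augment src->gate->link->sink: bottleneck 1. Total 5.
Augment src->gate->pump->sink: bottleneck 1. Total 6.
No augmenting path remains in the residual graph.

6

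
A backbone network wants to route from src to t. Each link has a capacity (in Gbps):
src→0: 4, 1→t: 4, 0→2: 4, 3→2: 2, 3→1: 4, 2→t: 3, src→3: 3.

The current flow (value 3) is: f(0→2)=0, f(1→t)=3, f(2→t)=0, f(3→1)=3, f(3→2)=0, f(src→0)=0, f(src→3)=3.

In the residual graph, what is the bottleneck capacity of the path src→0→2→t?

Residual capacities along the path: src→0: 4, 0→2: 4, 2→t: 3.
Minimum is 3.

3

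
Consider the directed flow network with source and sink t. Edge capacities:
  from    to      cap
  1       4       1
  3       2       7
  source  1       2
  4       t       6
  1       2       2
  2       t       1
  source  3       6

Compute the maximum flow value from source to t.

2

Augment source->3->2->t: bottleneck 1. Total 1.
Augment source->1->4->t: bottleneck 1. Total 2.
No augmenting path remains in the residual graph.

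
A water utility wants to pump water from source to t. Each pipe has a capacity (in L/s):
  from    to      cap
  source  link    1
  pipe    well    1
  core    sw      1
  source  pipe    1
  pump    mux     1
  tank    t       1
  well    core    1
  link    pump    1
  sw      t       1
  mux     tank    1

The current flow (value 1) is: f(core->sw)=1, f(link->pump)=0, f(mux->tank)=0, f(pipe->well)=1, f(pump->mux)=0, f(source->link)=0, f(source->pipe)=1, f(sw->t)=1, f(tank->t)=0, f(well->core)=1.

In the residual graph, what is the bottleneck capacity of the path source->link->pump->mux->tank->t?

1

Residual capacities along the path: source->link: 1, link->pump: 1, pump->mux: 1, mux->tank: 1, tank->t: 1.
Minimum is 1.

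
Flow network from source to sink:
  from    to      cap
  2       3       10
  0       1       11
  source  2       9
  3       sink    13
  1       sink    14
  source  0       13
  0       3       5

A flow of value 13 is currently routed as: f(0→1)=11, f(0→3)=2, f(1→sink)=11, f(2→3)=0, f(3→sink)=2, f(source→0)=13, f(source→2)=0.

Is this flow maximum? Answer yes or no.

Residual path source→2→3→sink has bottleneck 9 > 0.
Pushing 9 along it raises the flow to 22, so the given flow is not maximum.

No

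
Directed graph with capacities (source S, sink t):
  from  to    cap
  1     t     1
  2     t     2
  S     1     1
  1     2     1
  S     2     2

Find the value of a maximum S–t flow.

Augment S->1->t: bottleneck 1. Total 1.
Augment S->2->t: bottleneck 2. Total 3.
No augmenting path remains in the residual graph.

3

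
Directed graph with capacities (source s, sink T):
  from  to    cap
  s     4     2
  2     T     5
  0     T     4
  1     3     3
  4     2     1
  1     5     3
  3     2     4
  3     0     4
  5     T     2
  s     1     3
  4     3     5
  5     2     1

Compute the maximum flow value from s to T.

5

Augment s→4→2→T: bottleneck 1. Total 1.
Augment s→1→5→T: bottleneck 2. Total 3.
Augment s→4→3→0→T: bottleneck 1. Total 4.
Augment s→1→3→0→T: bottleneck 1. Total 5.
No augmenting path remains in the residual graph.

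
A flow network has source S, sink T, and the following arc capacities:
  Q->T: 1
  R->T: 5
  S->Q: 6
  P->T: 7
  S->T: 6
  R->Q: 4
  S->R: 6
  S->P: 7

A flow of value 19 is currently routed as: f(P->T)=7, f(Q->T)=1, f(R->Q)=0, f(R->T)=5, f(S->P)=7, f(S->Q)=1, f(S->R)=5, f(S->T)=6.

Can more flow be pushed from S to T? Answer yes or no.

Residual reachable from S: {Q, R, S}; T is not reachable.
Saturated cut: S->P, S->T, R->T, Q->T with total capacity 19 = current flow value. Flow is maximum.

No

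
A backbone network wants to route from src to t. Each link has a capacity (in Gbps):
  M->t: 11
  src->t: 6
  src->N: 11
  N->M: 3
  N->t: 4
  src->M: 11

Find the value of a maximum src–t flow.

Augment src->t: bottleneck 6. Total 6.
Augment src->N->t: bottleneck 4. Total 10.
Augment src->M->t: bottleneck 11. Total 21.
No augmenting path remains in the residual graph.

21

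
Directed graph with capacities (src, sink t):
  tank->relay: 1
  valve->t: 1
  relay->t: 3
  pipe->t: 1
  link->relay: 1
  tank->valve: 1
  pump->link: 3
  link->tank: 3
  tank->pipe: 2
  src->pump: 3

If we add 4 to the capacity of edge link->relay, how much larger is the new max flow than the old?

0

Original max flow = 3.
Edge link->relay does not cross the min cut (source side {src}), so extra capacity there cannot help.
New max flow = 3. Increase = 0.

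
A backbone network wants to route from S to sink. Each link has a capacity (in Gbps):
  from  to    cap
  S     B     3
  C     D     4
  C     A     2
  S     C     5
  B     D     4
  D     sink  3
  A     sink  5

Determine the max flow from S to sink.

5

Augment S->B->D->sink: bottleneck 3. Total 3.
Augment S->C->A->sink: bottleneck 2. Total 5.
No augmenting path remains in the residual graph.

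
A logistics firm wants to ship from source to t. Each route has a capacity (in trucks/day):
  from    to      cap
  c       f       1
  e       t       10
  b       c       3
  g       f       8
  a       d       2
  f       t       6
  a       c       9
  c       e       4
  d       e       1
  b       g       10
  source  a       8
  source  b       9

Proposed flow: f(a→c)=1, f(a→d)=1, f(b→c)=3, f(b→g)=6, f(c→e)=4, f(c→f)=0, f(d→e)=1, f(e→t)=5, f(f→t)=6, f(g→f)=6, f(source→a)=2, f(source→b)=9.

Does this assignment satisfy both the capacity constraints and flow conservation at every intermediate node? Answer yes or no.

Every edge has 0 ≤ f(e) ≤ cap(e).
At each intermediate node, inflow equals outflow.

Yes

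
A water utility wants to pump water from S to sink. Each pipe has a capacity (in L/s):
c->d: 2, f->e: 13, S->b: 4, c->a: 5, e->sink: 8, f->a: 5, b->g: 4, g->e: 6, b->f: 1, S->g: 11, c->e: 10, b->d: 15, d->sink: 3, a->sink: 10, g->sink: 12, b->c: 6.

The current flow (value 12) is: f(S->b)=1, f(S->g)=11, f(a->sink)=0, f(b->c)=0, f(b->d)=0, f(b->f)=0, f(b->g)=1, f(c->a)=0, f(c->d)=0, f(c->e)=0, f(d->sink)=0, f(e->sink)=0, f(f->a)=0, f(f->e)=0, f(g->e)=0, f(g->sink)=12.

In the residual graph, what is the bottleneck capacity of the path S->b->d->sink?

Residual capacities along the path: S->b: 3, b->d: 15, d->sink: 3.
Minimum is 3.

3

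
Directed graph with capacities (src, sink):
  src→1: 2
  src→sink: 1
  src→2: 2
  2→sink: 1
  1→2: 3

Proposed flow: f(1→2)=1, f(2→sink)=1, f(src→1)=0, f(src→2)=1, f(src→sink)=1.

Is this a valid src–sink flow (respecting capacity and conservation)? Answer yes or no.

No

Conservation fails at 1: inflow 0 ≠ outflow 1.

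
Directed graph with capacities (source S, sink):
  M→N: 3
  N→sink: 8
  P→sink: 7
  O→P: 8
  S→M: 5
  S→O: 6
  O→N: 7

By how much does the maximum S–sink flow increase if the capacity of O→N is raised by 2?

Original max flow = 9.
Edge O→N does not cross the min cut (source side {M, S}), so extra capacity there cannot help.
New max flow = 9. Increase = 0.

0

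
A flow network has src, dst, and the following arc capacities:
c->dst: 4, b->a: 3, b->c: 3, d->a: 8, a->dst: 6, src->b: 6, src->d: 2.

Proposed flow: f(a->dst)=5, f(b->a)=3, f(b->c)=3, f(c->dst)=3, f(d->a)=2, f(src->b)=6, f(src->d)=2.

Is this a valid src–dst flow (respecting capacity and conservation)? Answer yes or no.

Every edge has 0 ≤ f(e) ≤ cap(e).
At each intermediate node, inflow equals outflow.

Yes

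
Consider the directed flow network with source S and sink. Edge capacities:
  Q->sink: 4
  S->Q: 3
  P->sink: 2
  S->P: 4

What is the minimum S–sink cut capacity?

5

Max flow = 5 (via 2 augmenting paths).
In the residual at optimum, the set reachable from S is {P, S}.
Cut edges: S->Q (cap 3), P->sink (cap 2). Sum = 5.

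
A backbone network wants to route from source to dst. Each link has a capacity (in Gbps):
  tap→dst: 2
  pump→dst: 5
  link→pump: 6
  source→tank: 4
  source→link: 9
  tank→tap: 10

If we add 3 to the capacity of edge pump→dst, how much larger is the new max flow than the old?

Original max flow = 7.
After raising cap(pump→dst), augmenting paths through that edge carry 1 more unit.
New max flow = 8. Increase = 1.

1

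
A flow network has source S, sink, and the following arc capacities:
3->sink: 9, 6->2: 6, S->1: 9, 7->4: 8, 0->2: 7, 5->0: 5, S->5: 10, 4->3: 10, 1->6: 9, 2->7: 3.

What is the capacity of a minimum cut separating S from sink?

Max flow = 3 (via 1 augmenting path).
In the residual at optimum, the set reachable from S is {0, 1, 2, 5, 6, S}.
Cut edges: 2->7 (cap 3). Sum = 3.

3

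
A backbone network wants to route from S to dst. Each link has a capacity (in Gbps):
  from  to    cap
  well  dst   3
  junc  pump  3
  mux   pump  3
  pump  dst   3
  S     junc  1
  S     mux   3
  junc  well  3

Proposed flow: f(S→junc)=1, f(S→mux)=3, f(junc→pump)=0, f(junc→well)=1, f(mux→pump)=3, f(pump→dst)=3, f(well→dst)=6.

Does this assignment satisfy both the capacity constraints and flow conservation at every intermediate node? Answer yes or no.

No

Capacity violated on well→dst: flow 6 > capacity 3.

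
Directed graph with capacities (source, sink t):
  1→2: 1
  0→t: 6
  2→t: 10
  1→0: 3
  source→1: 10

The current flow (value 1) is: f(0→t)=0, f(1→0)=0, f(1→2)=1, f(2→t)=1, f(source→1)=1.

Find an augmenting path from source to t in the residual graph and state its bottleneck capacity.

Residual along source→1→0→t: source→1: 9, 1→0: 3, 0→t: 6.
Bottleneck = min = 3.

source→1→0→t, bottleneck 3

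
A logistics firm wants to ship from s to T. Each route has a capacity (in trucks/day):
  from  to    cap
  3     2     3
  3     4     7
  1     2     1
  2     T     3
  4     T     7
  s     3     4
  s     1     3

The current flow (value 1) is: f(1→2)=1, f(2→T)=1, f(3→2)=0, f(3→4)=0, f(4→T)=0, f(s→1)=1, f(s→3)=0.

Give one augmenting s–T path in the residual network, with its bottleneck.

s→3→2→T, bottleneck 2

Residual along s→3→2→T: s→3: 4, 3→2: 3, 2→T: 2.
Bottleneck = min = 2.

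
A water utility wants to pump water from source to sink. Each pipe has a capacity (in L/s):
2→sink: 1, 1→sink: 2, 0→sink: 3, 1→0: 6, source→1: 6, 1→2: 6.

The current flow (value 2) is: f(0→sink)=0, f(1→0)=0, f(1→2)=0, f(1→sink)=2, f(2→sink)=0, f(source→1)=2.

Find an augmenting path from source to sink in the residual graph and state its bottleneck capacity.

source→1→0→sink, bottleneck 3

Residual along source→1→0→sink: source→1: 4, 1→0: 6, 0→sink: 3.
Bottleneck = min = 3.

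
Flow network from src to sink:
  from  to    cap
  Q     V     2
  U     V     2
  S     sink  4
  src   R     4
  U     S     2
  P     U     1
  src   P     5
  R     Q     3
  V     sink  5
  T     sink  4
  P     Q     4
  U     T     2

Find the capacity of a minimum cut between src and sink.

3

Max flow = 3 (via 2 augmenting paths).
In the residual at optimum, the set reachable from src is {P, Q, R, src}.
Cut edges: P→U (cap 1), Q→V (cap 2). Sum = 3.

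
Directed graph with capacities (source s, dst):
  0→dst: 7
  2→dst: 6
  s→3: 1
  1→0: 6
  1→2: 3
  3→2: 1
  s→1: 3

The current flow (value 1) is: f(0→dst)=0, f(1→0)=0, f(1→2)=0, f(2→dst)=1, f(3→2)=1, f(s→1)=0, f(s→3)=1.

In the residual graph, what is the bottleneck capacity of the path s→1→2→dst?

3

Residual capacities along the path: s→1: 3, 1→2: 3, 2→dst: 5.
Minimum is 3.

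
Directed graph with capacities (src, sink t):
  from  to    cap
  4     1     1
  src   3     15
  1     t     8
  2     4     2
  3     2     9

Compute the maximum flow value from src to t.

Augment src→3→2→4→1→t: bottleneck 1. Total 1.
No augmenting path remains in the residual graph.

1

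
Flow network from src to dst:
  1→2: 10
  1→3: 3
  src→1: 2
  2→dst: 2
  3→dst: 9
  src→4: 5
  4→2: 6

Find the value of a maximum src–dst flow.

Augment src→4→2→dst: bottleneck 2. Total 2.
Augment src→1→3→dst: bottleneck 2. Total 4.
No augmenting path remains in the residual graph.

4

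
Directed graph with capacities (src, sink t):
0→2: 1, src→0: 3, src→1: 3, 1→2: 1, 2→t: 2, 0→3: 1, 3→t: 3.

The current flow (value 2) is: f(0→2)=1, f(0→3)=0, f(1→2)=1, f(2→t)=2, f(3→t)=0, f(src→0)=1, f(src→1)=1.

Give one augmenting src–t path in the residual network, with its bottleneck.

src→0→3→t, bottleneck 1

Residual along src→0→3→t: src→0: 2, 0→3: 1, 3→t: 3.
Bottleneck = min = 1.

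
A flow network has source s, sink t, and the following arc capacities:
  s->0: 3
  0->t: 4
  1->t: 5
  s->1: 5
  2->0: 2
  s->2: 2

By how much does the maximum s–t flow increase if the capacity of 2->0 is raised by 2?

Original max flow = 9.
Edge 2->0 does not cross the min cut (source side {0, 2, s}), so extra capacity there cannot help.
New max flow = 9. Increase = 0.

0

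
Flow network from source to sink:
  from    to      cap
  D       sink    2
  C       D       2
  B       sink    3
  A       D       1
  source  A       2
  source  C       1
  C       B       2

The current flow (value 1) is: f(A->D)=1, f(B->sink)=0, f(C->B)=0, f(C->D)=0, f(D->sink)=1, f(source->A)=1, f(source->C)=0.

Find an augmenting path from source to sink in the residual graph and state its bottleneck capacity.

Residual along source->C->D->sink: source->C: 1, C->D: 2, D->sink: 1.
Bottleneck = min = 1.

source->C->D->sink, bottleneck 1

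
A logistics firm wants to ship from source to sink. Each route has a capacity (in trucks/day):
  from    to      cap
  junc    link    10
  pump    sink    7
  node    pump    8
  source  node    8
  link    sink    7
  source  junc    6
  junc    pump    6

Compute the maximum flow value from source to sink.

Augment source→node→pump→sink: bottleneck 7. Total 7.
Augment source→junc→link→sink: bottleneck 6. Total 13.
No augmenting path remains in the residual graph.

13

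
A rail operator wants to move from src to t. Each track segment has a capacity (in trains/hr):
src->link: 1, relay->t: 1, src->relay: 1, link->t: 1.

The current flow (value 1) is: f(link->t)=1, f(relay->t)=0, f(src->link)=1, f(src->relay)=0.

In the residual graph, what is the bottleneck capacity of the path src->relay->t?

Residual capacities along the path: src->relay: 1, relay->t: 1.
Minimum is 1.

1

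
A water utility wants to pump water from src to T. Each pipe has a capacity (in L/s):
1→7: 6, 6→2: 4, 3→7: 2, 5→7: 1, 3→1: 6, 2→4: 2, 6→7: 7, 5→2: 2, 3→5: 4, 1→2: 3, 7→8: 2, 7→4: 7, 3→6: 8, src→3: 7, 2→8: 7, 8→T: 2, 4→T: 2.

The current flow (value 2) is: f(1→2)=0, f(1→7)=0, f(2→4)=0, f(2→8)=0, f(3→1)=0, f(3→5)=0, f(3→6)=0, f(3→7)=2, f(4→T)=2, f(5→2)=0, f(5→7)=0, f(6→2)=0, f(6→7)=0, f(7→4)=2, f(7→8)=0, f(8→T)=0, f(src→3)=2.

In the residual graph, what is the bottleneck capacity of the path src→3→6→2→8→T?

2

Residual capacities along the path: src→3: 5, 3→6: 8, 6→2: 4, 2→8: 7, 8→T: 2.
Minimum is 2.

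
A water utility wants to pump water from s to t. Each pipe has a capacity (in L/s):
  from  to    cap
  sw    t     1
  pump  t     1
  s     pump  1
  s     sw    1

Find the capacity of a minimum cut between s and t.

Max flow = 2 (via 2 augmenting paths).
In the residual at optimum, the set reachable from s is {s}.
Cut edges: s->pump (cap 1), s->sw (cap 1). Sum = 2.

2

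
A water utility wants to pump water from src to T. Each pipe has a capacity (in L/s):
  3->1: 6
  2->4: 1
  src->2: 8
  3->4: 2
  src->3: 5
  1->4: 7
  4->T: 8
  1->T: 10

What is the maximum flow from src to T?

6

Augment src->3->1->T: bottleneck 5. Total 5.
Augment src->2->4->T: bottleneck 1. Total 6.
No augmenting path remains in the residual graph.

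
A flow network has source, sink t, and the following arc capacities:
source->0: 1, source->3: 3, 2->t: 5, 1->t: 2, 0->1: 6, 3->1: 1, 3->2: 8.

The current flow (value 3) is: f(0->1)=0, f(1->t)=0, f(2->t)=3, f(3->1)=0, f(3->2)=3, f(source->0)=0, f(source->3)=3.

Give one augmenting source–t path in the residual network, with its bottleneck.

Residual along source->0->1->t: source->0: 1, 0->1: 6, 1->t: 2.
Bottleneck = min = 1.

source->0->1->t, bottleneck 1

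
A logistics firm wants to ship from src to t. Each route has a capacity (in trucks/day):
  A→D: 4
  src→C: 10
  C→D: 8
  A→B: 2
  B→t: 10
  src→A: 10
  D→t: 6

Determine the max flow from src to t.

8

Augment src→C→D→t: bottleneck 6. Total 6.
Augment src→A→B→t: bottleneck 2. Total 8.
No augmenting path remains in the residual graph.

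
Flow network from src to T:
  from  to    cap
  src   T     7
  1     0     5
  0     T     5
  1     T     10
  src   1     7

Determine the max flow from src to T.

14

Augment src->T: bottleneck 7. Total 7.
Augment src->1->T: bottleneck 7. Total 14.
No augmenting path remains in the residual graph.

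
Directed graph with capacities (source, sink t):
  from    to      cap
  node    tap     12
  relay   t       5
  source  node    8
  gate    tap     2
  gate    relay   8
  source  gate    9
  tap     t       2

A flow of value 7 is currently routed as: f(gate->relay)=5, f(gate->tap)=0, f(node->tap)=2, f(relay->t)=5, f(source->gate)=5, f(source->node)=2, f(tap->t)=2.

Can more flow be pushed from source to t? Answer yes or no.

Residual reachable from source: {gate, node, relay, source, tap}; t is not reachable.
Saturated cut: tap->t, relay->t with total capacity 7 = current flow value. Flow is maximum.

No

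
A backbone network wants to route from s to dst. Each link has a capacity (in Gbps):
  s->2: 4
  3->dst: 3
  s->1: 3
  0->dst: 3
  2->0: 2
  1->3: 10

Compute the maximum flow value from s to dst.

Augment s->2->0->dst: bottleneck 2. Total 2.
Augment s->1->3->dst: bottleneck 3. Total 5.
No augmenting path remains in the residual graph.

5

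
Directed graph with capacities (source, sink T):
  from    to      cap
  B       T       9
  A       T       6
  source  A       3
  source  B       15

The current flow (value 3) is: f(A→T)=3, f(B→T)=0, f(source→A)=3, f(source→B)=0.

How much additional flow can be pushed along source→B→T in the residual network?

9

Residual capacities along the path: source→B: 15, B→T: 9.
Minimum is 9.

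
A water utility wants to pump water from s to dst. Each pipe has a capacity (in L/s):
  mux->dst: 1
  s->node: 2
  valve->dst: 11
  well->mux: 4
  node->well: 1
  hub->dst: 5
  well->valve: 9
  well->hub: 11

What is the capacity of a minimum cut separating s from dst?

Max flow = 1 (via 1 augmenting path).
In the residual at optimum, the set reachable from s is {node, s}.
Cut edges: node->well (cap 1). Sum = 1.

1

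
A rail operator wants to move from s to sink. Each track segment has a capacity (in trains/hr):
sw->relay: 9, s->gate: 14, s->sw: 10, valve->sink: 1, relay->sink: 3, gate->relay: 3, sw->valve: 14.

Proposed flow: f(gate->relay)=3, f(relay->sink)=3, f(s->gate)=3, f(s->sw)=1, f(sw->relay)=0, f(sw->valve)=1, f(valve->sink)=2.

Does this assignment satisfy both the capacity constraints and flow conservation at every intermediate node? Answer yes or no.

Capacity violated on valve->sink: flow 2 > capacity 1.

No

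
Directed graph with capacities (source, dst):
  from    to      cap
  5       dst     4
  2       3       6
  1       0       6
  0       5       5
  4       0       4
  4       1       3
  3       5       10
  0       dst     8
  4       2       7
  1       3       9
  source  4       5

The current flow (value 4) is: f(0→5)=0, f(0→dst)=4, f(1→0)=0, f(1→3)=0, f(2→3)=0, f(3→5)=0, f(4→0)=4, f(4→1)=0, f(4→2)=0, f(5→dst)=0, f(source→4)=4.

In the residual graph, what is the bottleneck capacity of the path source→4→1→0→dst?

1

Residual capacities along the path: source→4: 1, 4→1: 3, 1→0: 6, 0→dst: 4.
Minimum is 1.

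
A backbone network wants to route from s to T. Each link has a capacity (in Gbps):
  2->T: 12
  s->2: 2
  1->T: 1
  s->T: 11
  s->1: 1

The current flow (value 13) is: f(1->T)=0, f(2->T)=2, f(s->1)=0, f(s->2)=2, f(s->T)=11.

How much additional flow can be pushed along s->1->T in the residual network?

Residual capacities along the path: s->1: 1, 1->T: 1.
Minimum is 1.

1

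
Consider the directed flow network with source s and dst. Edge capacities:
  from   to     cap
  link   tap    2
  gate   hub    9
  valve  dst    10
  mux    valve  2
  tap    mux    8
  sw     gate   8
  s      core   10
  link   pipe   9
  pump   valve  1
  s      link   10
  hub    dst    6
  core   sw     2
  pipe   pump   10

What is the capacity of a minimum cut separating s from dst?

Max flow = 5 (via 3 augmenting paths).
In the residual at optimum, the set reachable from s is {core, link, pipe, pump, s}.
Cut edges: core->sw (cap 2), link->tap (cap 2), pump->valve (cap 1). Sum = 5.

5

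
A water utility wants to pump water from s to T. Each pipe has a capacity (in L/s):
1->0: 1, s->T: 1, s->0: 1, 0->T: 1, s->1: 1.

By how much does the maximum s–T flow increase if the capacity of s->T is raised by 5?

Original max flow = 2.
After raising cap(s->T), augmenting paths through that edge carry 5 more units.
New max flow = 7. Increase = 5.

5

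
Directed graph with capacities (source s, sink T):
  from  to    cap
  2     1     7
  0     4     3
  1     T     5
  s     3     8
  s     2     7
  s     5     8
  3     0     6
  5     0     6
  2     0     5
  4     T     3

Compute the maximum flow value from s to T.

Augment s→2→1→T: bottleneck 5. Total 5.
Augment s→3→0→4→T: bottleneck 3. Total 8.
No augmenting path remains in the residual graph.

8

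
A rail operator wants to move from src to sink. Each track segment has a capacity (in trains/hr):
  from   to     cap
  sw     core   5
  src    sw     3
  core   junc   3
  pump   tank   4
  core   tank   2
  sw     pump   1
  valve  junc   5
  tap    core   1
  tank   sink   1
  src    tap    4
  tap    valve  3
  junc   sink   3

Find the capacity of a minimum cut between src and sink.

Max flow = 4 (via 3 augmenting paths).
In the residual at optimum, the set reachable from src is {core, junc, pump, src, sw, tank, tap, valve}.
Cut edges: tank→sink (cap 1), junc→sink (cap 3). Sum = 4.

4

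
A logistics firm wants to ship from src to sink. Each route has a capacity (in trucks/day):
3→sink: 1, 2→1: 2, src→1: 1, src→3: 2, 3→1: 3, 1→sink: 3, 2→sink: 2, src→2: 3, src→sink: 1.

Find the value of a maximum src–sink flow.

Augment src→sink: bottleneck 1. Total 1.
Augment src→3→sink: bottleneck 1. Total 2.
Augment src→2→sink: bottleneck 2. Total 4.
Augment src→1→sink: bottleneck 1. Total 5.
Augment src→3→1→sink: bottleneck 1. Total 6.
Augment src→2→1→sink: bottleneck 1. Total 7.
No augmenting path remains in the residual graph.

7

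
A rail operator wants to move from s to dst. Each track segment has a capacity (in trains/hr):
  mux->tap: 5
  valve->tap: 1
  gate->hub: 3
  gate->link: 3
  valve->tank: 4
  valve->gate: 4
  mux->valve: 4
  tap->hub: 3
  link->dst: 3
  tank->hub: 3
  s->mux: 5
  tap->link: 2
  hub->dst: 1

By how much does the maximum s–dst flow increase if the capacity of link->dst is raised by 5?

1

Original max flow = 4.
After raising cap(link->dst), augmenting paths through that edge carry 1 more unit.
New max flow = 5. Increase = 1.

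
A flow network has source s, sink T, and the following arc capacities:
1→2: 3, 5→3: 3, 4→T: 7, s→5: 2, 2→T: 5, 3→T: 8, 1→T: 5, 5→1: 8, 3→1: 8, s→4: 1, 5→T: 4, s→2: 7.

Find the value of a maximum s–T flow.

8

Augment s→5→T: bottleneck 2. Total 2.
Augment s→4→T: bottleneck 1. Total 3.
Augment s→2→T: bottleneck 5. Total 8.
No augmenting path remains in the residual graph.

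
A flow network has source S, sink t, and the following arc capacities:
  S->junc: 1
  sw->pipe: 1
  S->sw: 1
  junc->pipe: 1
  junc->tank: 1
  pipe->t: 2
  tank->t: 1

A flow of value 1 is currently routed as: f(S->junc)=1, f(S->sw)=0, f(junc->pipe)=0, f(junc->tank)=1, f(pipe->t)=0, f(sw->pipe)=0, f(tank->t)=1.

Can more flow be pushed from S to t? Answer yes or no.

Residual path S->sw->pipe->t has bottleneck 1 > 0.
Pushing 1 along it raises the flow to 2, so the given flow is not maximum.

Yes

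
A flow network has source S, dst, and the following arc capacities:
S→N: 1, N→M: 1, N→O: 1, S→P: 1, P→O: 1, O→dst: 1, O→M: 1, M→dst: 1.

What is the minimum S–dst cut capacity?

2

Max flow = 2 (via 2 augmenting paths).
In the residual at optimum, the set reachable from S is {S}.
Cut edges: S→N (cap 1), S→P (cap 1). Sum = 2.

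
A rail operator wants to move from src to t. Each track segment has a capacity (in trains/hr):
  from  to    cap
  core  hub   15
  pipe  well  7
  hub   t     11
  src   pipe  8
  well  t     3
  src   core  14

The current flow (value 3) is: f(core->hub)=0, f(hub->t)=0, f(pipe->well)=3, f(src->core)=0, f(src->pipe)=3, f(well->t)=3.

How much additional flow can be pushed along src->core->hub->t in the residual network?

11

Residual capacities along the path: src->core: 14, core->hub: 15, hub->t: 11.
Minimum is 11.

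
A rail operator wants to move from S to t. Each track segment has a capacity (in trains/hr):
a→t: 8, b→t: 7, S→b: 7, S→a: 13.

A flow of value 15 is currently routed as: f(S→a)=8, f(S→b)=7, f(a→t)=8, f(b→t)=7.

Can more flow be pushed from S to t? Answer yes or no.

No

Residual reachable from S: {S, a}; t is not reachable.
Saturated cut: S→b, a→t with total capacity 15 = current flow value. Flow is maximum.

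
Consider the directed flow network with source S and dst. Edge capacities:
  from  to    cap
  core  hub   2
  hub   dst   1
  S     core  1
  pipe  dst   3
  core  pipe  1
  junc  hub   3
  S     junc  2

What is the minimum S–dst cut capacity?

Max flow = 2 (via 2 augmenting paths).
In the residual at optimum, the set reachable from S is {S, hub, junc}.
Cut edges: S→core (cap 1), hub→dst (cap 1). Sum = 2.

2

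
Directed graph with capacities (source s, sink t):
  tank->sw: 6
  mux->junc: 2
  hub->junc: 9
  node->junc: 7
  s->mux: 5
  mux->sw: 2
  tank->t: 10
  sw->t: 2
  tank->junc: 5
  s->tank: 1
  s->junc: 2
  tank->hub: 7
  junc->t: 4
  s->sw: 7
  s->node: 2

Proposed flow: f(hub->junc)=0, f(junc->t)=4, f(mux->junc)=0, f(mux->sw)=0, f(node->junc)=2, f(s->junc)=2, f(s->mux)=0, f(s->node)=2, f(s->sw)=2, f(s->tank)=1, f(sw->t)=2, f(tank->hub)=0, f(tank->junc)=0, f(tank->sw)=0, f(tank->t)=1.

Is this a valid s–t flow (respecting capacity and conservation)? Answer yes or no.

Every edge has 0 ≤ f(e) ≤ cap(e).
At each intermediate node, inflow equals outflow.

Yes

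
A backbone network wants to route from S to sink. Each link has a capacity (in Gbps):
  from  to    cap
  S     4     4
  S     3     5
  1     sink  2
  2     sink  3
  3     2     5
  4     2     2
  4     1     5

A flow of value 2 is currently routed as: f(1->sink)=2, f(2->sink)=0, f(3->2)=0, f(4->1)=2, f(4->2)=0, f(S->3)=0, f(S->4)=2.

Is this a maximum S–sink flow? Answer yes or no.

No

Residual path S->4->2->sink has bottleneck 2 > 0.
Pushing 2 along it raises the flow to 4, so the given flow is not maximum.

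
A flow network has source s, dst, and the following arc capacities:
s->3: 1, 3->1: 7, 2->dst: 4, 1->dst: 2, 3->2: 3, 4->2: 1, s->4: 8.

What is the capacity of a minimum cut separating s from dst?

2

Max flow = 2 (via 2 augmenting paths).
In the residual at optimum, the set reachable from s is {4, s}.
Cut edges: s->3 (cap 1), 4->2 (cap 1). Sum = 2.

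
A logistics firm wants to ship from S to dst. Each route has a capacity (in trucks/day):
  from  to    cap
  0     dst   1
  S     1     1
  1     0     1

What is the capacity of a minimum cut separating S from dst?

Max flow = 1 (via 1 augmenting path).
In the residual at optimum, the set reachable from S is {S}.
Cut edges: S->1 (cap 1). Sum = 1.

1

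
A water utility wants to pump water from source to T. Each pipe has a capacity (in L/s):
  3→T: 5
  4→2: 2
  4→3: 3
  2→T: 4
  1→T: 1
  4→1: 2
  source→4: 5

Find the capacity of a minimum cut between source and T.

Max flow = 5 (via 2 augmenting paths).
In the residual at optimum, the set reachable from source is {source}.
Cut edges: source→4 (cap 5). Sum = 5.

5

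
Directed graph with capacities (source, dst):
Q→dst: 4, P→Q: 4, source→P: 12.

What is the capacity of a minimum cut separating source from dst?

Max flow = 4 (via 1 augmenting path).
In the residual at optimum, the set reachable from source is {P, source}.
Cut edges: P→Q (cap 4). Sum = 4.

4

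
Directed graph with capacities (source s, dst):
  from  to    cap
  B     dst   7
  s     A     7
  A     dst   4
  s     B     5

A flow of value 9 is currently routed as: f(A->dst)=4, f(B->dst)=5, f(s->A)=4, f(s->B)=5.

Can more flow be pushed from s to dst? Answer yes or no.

No

Residual reachable from s: {A, s}; dst is not reachable.
Saturated cut: s->B, A->dst with total capacity 9 = current flow value. Flow is maximum.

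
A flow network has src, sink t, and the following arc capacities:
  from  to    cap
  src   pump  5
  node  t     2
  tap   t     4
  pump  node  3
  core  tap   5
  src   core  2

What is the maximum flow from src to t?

Augment src→pump→node→t: bottleneck 2. Total 2.
Augment src→core→tap→t: bottleneck 2. Total 4.
No augmenting path remains in the residual graph.

4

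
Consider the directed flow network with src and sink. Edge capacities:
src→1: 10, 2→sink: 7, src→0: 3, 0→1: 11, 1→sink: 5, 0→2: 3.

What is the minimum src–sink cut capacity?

8

Max flow = 8 (via 2 augmenting paths).
In the residual at optimum, the set reachable from src is {1, src}.
Cut edges: src→0 (cap 3), 1→sink (cap 5). Sum = 8.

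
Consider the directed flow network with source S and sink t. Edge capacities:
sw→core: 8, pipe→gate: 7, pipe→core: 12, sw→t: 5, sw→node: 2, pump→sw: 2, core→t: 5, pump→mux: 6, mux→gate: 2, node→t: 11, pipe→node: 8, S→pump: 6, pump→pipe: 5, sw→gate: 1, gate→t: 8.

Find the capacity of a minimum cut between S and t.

6

Max flow = 6 (via 3 augmenting paths).
In the residual at optimum, the set reachable from S is {S}.
Cut edges: S→pump (cap 6). Sum = 6.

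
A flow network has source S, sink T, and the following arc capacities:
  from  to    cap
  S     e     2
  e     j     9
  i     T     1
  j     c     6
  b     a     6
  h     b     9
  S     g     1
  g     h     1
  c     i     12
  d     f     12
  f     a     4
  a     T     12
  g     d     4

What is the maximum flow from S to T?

Augment S→e→j→c→i→T: bottleneck 1. Total 1.
Augment S→g→d→f→a→T: bottleneck 1. Total 2.
No augmenting path remains in the residual graph.

2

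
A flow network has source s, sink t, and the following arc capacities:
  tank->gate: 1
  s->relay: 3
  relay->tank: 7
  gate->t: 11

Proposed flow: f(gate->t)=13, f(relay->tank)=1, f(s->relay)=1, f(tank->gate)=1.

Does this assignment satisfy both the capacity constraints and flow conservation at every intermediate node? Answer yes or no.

Capacity violated on gate->t: flow 13 > capacity 11.

No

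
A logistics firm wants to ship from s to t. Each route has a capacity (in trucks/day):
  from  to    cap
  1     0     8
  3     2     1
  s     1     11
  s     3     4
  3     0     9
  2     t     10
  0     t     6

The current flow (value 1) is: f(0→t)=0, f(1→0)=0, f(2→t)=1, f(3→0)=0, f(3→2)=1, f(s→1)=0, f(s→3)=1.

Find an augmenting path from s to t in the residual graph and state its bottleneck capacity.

s→3→0→t, bottleneck 3

Residual along s→3→0→t: s→3: 3, 3→0: 9, 0→t: 6.
Bottleneck = min = 3.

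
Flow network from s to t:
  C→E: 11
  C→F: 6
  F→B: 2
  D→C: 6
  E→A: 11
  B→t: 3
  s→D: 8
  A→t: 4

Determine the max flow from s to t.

6

Augment s→D→C→F→B→t: bottleneck 2. Total 2.
Augment s→D→C→E→A→t: bottleneck 4. Total 6.
No augmenting path remains in the residual graph.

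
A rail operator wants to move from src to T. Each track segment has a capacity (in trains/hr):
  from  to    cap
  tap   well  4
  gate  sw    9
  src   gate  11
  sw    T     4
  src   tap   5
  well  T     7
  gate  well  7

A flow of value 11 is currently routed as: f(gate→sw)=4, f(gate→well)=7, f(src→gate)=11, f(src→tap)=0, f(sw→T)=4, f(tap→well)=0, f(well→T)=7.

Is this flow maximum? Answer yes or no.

Yes

Residual reachable from src: {gate, src, sw, tap, well}; T is not reachable.
Saturated cut: sw→T, well→T with total capacity 11 = current flow value. Flow is maximum.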